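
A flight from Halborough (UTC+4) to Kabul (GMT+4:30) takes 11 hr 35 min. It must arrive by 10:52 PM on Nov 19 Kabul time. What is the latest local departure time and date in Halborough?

Target arrival in UTC: 10:52 PM − 4:30 = 6:22 PM on Nov 19.
Subtract 11 hours 35 minutes → departure 6:47 AM UTC on Nov 19.
Halborough is UTC+4:00: 6:47 AM + 4:00 = 10:47 AM on Nov 19.

10:47 AM on November 19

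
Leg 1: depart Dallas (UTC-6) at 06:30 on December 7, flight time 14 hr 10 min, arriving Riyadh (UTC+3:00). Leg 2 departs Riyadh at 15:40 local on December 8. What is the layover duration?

Convert departure to UTC: 06:30 + 6:00 = 12:30 UTC on Dec 7.
Add 14 hours 10 minutes flight time → 02:40 UTC (Dec 8).
Riyadh is UTC+3:00, so local arrival = 02:40 + 3:00 = 05:40 on Dec 8.
Layover = 15:40 − 05:40 = 10 hours.

10 hours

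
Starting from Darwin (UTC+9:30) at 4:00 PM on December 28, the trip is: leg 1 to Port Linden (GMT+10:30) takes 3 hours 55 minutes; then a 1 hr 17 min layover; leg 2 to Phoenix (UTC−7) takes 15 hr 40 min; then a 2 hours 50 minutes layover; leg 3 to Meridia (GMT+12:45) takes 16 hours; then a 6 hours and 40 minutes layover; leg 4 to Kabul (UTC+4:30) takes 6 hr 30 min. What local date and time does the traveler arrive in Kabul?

3:52 PM on Dec 30

Convert departure to UTC: 4:00 PM − 9:30 = 6:30 AM UTC on Dec 28.
Add 3 hours and 55 minutes leg 1 → 10:25 AM UTC.
Add 1 hour and 17 minutes layover in Port Linden → 11:42 AM UTC.
Add 15 hours and 40 minutes leg 2 → 3:22 AM UTC (Dec 29).
Add 2 hours and 50 minutes layover in Phoenix → 6:12 AM UTC.
Add 16 hours leg 3 → 10:12 PM UTC.
Add 6 hours 40 minutes layover in Meridia → 4:52 AM UTC (Dec 30).
Add 6 hours and 30 minutes leg 4 → 11:22 AM UTC.
Kabul is UTC+4:30, so local arrival = 11:22 AM + 4:30 = 3:52 PM on Dec 30.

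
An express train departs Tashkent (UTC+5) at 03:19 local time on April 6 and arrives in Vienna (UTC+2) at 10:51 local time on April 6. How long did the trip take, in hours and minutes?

Departure in UTC: 03:19 − 5:00 = 22:19 on Apr 5.
Arrival in UTC: 10:51 − 2:00 = 08:51 on Apr 6.
Elapsed = 08:51 − 22:19 (+1 day) = 10 hours 32 minutes.

10 hours 32 minutes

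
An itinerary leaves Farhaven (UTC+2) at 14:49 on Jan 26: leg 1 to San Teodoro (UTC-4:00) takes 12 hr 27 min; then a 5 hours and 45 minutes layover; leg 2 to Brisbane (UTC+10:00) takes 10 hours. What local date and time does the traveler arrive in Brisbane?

03:01 on January 28

Convert departure to UTC: 14:49 − 2:00 = 12:49 UTC on Jan 26.
Add 12 hours and 27 minutes leg 1 → 01:16 UTC (Jan 27).
Add 5 hours 45 minutes layover in San Teodoro → 07:01 UTC.
Add 10 hours leg 2 → 17:01 UTC.
Brisbane is UTC+10:00, so local arrival = 17:01 + 10:00 = 03:01 on Jan 28.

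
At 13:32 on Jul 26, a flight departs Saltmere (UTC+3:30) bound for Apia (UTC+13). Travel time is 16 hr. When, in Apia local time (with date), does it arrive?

15:02 on Jul 27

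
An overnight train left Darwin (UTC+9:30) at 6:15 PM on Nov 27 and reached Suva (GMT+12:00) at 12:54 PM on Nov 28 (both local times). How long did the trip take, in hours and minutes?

Suva is 2:30 ahead of Darwin.
Clock-face elapsed time (ignoring zones) is 18 hours 39 minutes.
Actual elapsed = 18 hours 39 minutes − 2:30 = 16 hours 9 minutes.

16 hours 9 minutes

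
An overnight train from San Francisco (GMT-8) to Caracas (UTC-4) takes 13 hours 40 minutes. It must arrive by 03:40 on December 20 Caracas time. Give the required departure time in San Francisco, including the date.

Target arrival in UTC: 03:40 + 4:00 = 07:40 on Dec 20.
Subtract 13 hours and 40 minutes → departure 18:00 UTC on Dec 19.
San Francisco is UTC−8:00: 18:00 − 8:00 = 10:00 on Dec 19.

10:00 on Dec 19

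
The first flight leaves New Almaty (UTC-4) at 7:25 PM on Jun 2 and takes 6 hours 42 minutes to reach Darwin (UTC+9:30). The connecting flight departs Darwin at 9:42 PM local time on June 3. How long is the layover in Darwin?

Convert departure to UTC: 7:25 PM + 4:00 = 11:25 PM UTC on Jun 2.
Add 6 hours and 42 minutes flight time → 6:07 AM UTC (Jun 3).
Darwin is UTC+9:30, so local arrival = 6:07 AM + 9:30 = 3:37 PM on Jun 3.
Layover = 9:42 PM − 3:37 PM = 6 hours 5 minutes.

6 hours 5 minutes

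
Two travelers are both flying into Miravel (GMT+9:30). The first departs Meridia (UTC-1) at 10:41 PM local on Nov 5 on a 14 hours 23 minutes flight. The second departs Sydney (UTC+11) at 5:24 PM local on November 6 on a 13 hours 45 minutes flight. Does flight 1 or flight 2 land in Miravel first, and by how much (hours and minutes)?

the first, by 6 hours 5 minutes

Flight 1 in UTC: 10:41 PM + 1:00 = 11:41 PM on Nov 5.
+14 hours and 23 minutes → arrive 2:04 PM UTC on Nov 6.
Flight 2 in UTC: 5:24 PM − 11:00 = 6:24 AM on Nov 6.
+13 hours 45 minutes → arrive 8:09 PM UTC on Nov 6.
Flight 1 lands earlier by 6 hours 5 minutes.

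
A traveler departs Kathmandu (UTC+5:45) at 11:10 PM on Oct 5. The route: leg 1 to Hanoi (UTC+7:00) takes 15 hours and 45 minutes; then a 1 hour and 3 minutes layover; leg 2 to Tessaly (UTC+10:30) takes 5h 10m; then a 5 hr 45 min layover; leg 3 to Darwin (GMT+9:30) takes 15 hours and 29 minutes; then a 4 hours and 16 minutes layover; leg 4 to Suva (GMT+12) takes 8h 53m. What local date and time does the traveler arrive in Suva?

1:46 PM on October 8

Convert departure to UTC: 11:10 PM − 5:45 = 5:25 PM UTC on Oct 5.
Add 15 hours and 45 minutes leg 1 → 9:10 AM UTC (Oct 6).
Add 1 hour 3 minutes layover in Hanoi → 10:13 AM UTC.
Add 5 hours 10 minutes leg 2 → 3:23 PM UTC.
Add 5 hours 45 minutes layover in Tessaly → 9:08 PM UTC.
Add 15 hours and 29 minutes leg 3 → 12:37 PM UTC (Oct 7).
Add 4 hours 16 minutes layover in Darwin → 4:53 PM UTC.
Add 8 hours and 53 minutes leg 4 → 1:46 AM UTC (Oct 8).
Suva is UTC+12:00, so local arrival = 1:46 AM + 12:00 = 1:46 PM on Oct 8.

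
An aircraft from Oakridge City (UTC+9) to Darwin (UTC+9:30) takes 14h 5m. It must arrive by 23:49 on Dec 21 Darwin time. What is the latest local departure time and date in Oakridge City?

Target arrival in UTC: 23:49 − 9:30 = 14:19 on Dec 21.
Subtract 14 hours and 5 minutes → departure 00:14 UTC on Dec 21.
Oakridge City is UTC+9:00: 00:14 + 9:00 = 09:14 on Dec 21.

09:14 on Dec 21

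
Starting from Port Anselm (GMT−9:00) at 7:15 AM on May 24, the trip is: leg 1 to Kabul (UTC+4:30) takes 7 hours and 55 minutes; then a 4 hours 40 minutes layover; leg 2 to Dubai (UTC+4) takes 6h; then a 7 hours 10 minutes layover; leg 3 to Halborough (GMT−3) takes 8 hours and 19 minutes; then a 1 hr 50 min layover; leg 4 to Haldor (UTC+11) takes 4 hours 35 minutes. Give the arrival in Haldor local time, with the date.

Convert departure to UTC: 7:15 AM + 9:00 = 4:15 PM UTC on May 24.
Add 7 hours 55 minutes leg 1 → 12:10 AM UTC (May 25).
Add 4 hours 40 minutes layover in Kabul → 4:50 AM UTC.
Add 6 hours leg 2 → 10:50 AM UTC.
Add 7 hours 10 minutes layover in Dubai → 6:00 PM UTC.
Add 8 hours 19 minutes leg 3 → 2:19 AM UTC (May 26).
Add 1 hour 50 minutes layover in Halborough → 4:09 AM UTC.
Add 4 hours 35 minutes leg 4 → 8:44 AM UTC.
Haldor is UTC+11:00, so local arrival = 8:44 AM + 11:00 = 7:44 PM on May 26.

7:44 PM on May 26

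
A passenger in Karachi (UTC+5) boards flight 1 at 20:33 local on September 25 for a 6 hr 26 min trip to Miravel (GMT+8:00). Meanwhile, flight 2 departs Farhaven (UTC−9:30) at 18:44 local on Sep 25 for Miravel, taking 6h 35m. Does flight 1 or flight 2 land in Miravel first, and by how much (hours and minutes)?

Flight 1 in UTC: 20:33 − 5:00 = 15:33 on Sep 25.
+6 hours and 26 minutes → arrive 21:59 UTC on Sep 25.
Flight 2 in UTC: 18:44 + 9:30 = 04:14 on Sep 26.
+6 hours 35 minutes → arrive 10:49 UTC on Sep 26.
Flight 1 lands earlier by 12 hours 50 minutes.

the first, by 12 hours 50 minutes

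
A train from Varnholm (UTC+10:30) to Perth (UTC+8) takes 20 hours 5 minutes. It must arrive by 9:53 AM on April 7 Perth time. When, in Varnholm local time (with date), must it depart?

4:18 PM on April 6

Target arrival in UTC: 9:53 AM − 8:00 = 1:53 AM on Apr 7.
Subtract 20 hours and 5 minutes → departure 5:48 AM UTC on Apr 6.
Varnholm is UTC+10:30: 5:48 AM + 10:30 = 4:18 PM on Apr 6.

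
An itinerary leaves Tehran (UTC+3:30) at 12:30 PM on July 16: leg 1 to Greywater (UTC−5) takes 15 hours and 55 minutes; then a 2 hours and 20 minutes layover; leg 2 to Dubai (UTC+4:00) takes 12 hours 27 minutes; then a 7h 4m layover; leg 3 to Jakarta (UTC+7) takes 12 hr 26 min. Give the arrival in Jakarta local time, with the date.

6:12 PM on July 18

Convert departure to UTC: 12:30 PM − 3:30 = 9:00 AM UTC on Jul 16.
Add 15 hours 55 minutes leg 1 → 12:55 AM UTC (Jul 17).
Add 2 hours and 20 minutes layover in Greywater → 3:15 AM UTC.
Add 12 hours and 27 minutes leg 2 → 3:42 PM UTC.
Add 7 hours and 4 minutes layover in Dubai → 10:46 PM UTC.
Add 12 hours and 26 minutes leg 3 → 11:12 AM UTC (Jul 18).
Jakarta is UTC+7:00, so local arrival = 11:12 AM + 7:00 = 6:12 PM on Jul 18.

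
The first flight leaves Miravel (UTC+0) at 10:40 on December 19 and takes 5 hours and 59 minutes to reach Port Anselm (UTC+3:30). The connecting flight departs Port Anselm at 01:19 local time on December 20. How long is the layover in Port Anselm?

5 hours 10 minutes

Miravel is at UTC+0, so departure is already 10:40 UTC on Dec 19.
Add 5 hours 59 minutes flight time → 16:39 UTC.
Port Anselm is UTC+3:30, so local arrival = 16:39 + 3:30 = 20:09 on Dec 19.
Layover = 01:19 − 20:09 (+1 day) = 5 hours 10 minutes.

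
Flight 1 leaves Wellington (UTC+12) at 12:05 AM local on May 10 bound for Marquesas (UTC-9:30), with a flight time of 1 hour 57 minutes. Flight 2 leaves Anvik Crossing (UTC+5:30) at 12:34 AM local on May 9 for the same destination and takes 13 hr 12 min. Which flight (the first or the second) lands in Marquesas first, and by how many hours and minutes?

the second, by 5 hours 46 minutes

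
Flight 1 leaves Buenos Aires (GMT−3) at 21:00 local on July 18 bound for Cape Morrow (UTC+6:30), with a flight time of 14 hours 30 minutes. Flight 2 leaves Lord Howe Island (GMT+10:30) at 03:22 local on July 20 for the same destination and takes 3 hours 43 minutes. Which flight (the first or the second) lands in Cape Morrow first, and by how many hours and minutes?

the first, by 6 hours 5 minutes

Flight 1 in UTC: 21:00 + 3:00 = 00:00 on Jul 19.
+14 hours 30 minutes → arrive 14:30 UTC on Jul 19.
Flight 2 in UTC: 03:22 − 10:30 = 16:52 on Jul 19.
+3 hours and 43 minutes → arrive 20:35 UTC on Jul 19.
Flight 1 lands earlier by 6 hours 5 minutes.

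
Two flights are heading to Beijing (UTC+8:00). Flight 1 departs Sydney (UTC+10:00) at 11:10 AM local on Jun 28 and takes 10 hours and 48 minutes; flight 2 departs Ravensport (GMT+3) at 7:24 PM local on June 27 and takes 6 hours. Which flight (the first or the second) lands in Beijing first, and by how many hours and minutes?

Flight 1 in UTC: 11:10 AM − 10:00 = 1:10 AM on Jun 28.
+10 hours 48 minutes → arrive 11:58 AM UTC on Jun 28.
Flight 2 in UTC: 7:24 PM − 3:00 = 4:24 PM on Jun 27.
+6 hours → arrive 10:24 PM UTC on Jun 27.
Flight 2 lands earlier by 13 hours 34 minutes.

the second, by 13 hours 34 minutes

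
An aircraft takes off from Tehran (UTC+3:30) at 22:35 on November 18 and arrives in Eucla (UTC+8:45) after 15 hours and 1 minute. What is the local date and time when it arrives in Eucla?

18:51 on Nov 19

Eucla is 5:15 ahead of Tehran.
After 15 hours and 1 minute it is 13:36 (Nov 19) in Tehran.
Shift by the zone difference: 13:36 + 5:15 = 18:51 on Nov 19 in Eucla.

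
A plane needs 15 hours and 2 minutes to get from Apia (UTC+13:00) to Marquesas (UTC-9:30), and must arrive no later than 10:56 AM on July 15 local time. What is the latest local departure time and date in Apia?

6:24 PM on July 15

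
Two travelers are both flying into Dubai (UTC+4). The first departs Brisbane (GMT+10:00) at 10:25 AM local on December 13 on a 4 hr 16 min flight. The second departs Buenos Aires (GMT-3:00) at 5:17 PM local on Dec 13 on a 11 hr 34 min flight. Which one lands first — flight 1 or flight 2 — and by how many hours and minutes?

Flight 1 in UTC: 10:25 AM − 10:00 = 12:25 AM on Dec 13.
+4 hours and 16 minutes → arrive 4:41 AM UTC on Dec 13.
Flight 2 in UTC: 5:17 PM + 3:00 = 8:17 PM on Dec 13.
+11 hours and 34 minutes → arrive 7:51 AM UTC on Dec 14.
Flight 1 lands earlier by 27 hours 10 minutes.

the first, by 27 hours 10 minutes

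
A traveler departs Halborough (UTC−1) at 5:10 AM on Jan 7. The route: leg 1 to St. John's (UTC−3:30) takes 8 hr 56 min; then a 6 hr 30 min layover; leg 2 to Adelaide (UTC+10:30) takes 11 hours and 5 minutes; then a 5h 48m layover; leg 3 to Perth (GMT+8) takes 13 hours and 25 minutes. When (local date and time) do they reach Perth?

11:54 AM on January 9

Convert departure to UTC: 5:10 AM + 1:00 = 6:10 AM UTC on Jan 7.
Add 8 hours 56 minutes leg 1 → 3:06 PM UTC.
Add 6 hours 30 minutes layover in St. John's → 9:36 PM UTC.
Add 11 hours and 5 minutes leg 2 → 8:41 AM UTC (Jan 8).
Add 5 hours and 48 minutes layover in Adelaide → 2:29 PM UTC.
Add 13 hours and 25 minutes leg 3 → 3:54 AM UTC (Jan 9).
Perth is UTC+8:00, so local arrival = 3:54 AM + 8:00 = 11:54 AM on Jan 9.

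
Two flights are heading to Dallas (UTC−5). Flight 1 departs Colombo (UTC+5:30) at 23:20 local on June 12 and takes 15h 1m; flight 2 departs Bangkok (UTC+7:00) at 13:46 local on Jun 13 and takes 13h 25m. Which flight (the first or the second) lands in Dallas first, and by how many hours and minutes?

the first, by 11 hours 20 minutes

Flight 1 in UTC: 23:20 − 5:30 = 17:50 on Jun 12.
+15 hours 1 minute → arrive 08:51 UTC on Jun 13.
Flight 2 in UTC: 13:46 − 7:00 = 06:46 on Jun 13.
+13 hours and 25 minutes → arrive 20:11 UTC on Jun 13.
Flight 1 lands earlier by 11 hours 20 minutes.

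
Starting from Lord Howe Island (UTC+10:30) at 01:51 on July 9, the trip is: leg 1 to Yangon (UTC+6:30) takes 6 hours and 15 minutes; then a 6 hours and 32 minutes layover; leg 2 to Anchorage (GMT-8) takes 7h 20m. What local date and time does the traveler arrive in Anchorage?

03:28 on July 9

Convert departure to UTC: 01:51 − 10:30 = 15:21 UTC on Jul 8.
Add 6 hours 15 minutes leg 1 → 21:36 UTC.
Add 6 hours and 32 minutes layover in Yangon → 04:08 UTC (Jul 9).
Add 7 hours 20 minutes leg 2 → 11:28 UTC.
Anchorage is UTC−8:00, so local arrival = 11:28 − 8:00 = 03:28 on Jul 9.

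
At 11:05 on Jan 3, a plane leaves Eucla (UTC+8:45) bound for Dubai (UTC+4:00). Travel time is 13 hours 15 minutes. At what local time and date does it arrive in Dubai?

19:35 on Jan 3

Convert departure to UTC: 11:05 − 8:45 = 02:20 UTC on Jan 3.
Add 13 hours and 15 minutes travel time → 15:35 UTC.
Dubai is UTC+4:00, so local arrival = 15:35 + 4:00 = 19:35 on Jan 3.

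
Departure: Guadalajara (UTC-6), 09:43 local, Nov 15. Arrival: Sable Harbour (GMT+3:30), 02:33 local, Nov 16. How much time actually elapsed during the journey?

7 hours 20 minutes

Sable Harbour is 9:30 ahead of Guadalajara.
Clock-face elapsed time (ignoring zones) is 16 hours 50 minutes.
Actual elapsed = 16 hours 50 minutes − 9:30 = 7 hours 20 minutes.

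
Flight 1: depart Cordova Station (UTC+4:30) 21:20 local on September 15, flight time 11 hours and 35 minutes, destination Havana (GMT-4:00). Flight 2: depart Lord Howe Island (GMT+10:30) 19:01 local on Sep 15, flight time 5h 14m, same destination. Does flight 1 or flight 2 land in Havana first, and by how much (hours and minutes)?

the second, by 14 hours 40 minutes

Flight 1 in UTC: 21:20 − 4:30 = 16:50 on Sep 15.
+11 hours and 35 minutes → arrive 04:25 UTC on Sep 16.
Flight 2 in UTC: 19:01 − 10:30 = 08:31 on Sep 15.
+5 hours 14 minutes → arrive 13:45 UTC on Sep 15.
Flight 2 lands earlier by 14 hours 40 minutes.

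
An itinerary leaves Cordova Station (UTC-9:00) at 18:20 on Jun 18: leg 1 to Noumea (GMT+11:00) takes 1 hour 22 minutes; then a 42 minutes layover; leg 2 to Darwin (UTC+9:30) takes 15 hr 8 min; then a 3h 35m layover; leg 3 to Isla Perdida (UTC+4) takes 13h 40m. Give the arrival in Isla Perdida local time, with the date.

17:47 on June 20

Convert departure to UTC: 18:20 + 9:00 = 03:20 UTC on Jun 19.
Add 1 hour and 22 minutes leg 1 → 04:42 UTC.
Add 42 minutes layover in Noumea → 05:24 UTC.
Add 15 hours and 8 minutes leg 2 → 20:32 UTC.
Add 3 hours 35 minutes layover in Darwin → 00:07 UTC (Jun 20).
Add 13 hours and 40 minutes leg 3 → 13:47 UTC.
Isla Perdida is UTC+4:00, so local arrival = 13:47 + 4:00 = 17:47 on Jun 20.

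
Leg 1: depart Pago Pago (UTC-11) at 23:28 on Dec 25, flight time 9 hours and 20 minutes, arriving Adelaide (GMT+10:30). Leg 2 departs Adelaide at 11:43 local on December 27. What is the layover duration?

5 hours 25 minutes

Convert departure to UTC: 23:28 + 11:00 = 10:28 UTC on Dec 26.
Add 9 hours 20 minutes flight time → 19:48 UTC.
Adelaide is UTC+10:30, so local arrival = 19:48 + 10:30 = 06:18 on Dec 27.
Layover = 11:43 − 06:18 = 5 hours 25 minutes.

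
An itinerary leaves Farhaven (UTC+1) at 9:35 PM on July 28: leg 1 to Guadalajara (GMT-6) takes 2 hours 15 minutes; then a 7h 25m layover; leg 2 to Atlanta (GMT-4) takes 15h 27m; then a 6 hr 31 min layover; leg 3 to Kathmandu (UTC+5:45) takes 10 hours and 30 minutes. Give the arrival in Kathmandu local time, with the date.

8:28 PM on Jul 30

Convert departure to UTC: 9:35 PM − 1:00 = 8:35 PM UTC on Jul 28.
Add 2 hours and 15 minutes leg 1 → 10:50 PM UTC.
Add 7 hours 25 minutes layover in Guadalajara → 6:15 AM UTC (Jul 29).
Add 15 hours and 27 minutes leg 2 → 9:42 PM UTC.
Add 6 hours 31 minutes layover in Atlanta → 4:13 AM UTC (Jul 30).
Add 10 hours 30 minutes leg 3 → 2:43 PM UTC.
Kathmandu is UTC+5:45, so local arrival = 2:43 PM + 5:45 = 8:28 PM on Jul 30.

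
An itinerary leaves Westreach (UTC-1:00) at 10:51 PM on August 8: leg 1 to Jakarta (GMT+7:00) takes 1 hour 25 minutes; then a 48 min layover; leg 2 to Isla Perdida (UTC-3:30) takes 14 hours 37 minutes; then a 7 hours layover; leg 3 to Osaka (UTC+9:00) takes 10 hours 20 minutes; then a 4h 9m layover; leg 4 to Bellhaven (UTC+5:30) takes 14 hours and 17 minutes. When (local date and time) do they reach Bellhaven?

9:57 AM on August 11

Convert departure to UTC: 10:51 PM + 1:00 = 11:51 PM UTC on Aug 8.
Add 1 hour 25 minutes leg 1 → 1:16 AM UTC (Aug 9).
Add 48 minutes layover in Jakarta → 2:04 AM UTC.
Add 14 hours 37 minutes leg 2 → 4:41 PM UTC.
Add 7 hours layover in Isla Perdida → 11:41 PM UTC.
Add 10 hours 20 minutes leg 3 → 10:01 AM UTC (Aug 10).
Add 4 hours and 9 minutes layover in Osaka → 2:10 PM UTC.
Add 14 hours 17 minutes leg 4 → 4:27 AM UTC (Aug 11).
Bellhaven is UTC+5:30, so local arrival = 4:27 AM + 5:30 = 9:57 AM on Aug 11.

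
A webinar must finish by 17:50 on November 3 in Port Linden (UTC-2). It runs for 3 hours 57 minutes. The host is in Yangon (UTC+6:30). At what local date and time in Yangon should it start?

22:23 on Nov 3

Target end time in UTC: 17:50 + 2:00 = 19:50 on Nov 3.
Subtract 3 hours and 57 minutes → start 15:53 UTC on Nov 3.
Yangon is UTC+6:30: 15:53 + 6:30 = 22:23 on Nov 3.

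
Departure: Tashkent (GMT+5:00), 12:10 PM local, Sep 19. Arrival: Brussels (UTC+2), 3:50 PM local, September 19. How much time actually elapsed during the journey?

6 hours 40 minutes

Departure in UTC: 12:10 PM − 5:00 = 7:10 AM on Sep 19.
Arrival in UTC: 3:50 PM − 2:00 = 1:50 PM on Sep 19.
Elapsed = 1:50 PM − 7:10 AM = 6 hours 40 minutes.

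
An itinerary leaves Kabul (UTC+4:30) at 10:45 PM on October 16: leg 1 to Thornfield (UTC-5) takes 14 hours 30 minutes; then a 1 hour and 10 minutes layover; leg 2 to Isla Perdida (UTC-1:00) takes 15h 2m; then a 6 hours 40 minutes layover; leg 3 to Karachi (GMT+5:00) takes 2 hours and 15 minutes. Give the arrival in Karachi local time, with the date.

2:52 PM on Oct 18

Convert departure to UTC: 10:45 PM − 4:30 = 6:15 PM UTC on Oct 16.
Add 14 hours and 30 minutes leg 1 → 8:45 AM UTC (Oct 17).
Add 1 hour 10 minutes layover in Thornfield → 9:55 AM UTC.
Add 15 hours 2 minutes leg 2 → 12:57 AM UTC (Oct 18).
Add 6 hours and 40 minutes layover in Isla Perdida → 7:37 AM UTC.
Add 2 hours 15 minutes leg 3 → 9:52 AM UTC.
Karachi is UTC+5:00, so local arrival = 9:52 AM + 5:00 = 2:52 PM on Oct 18.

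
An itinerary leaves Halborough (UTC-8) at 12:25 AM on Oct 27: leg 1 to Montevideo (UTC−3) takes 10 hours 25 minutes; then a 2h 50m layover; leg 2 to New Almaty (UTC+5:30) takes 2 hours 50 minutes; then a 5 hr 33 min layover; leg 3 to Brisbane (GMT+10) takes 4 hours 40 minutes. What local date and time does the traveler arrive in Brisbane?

8:43 PM on Oct 28

Convert departure to UTC: 12:25 AM + 8:00 = 8:25 AM UTC on Oct 27.
Add 10 hours 25 minutes leg 1 → 6:50 PM UTC.
Add 2 hours 50 minutes layover in Montevideo → 9:40 PM UTC.
Add 2 hours 50 minutes leg 2 → 12:30 AM UTC (Oct 28).
Add 5 hours 33 minutes layover in New Almaty → 6:03 AM UTC.
Add 4 hours and 40 minutes leg 3 → 10:43 AM UTC.
Brisbane is UTC+10:00, so local arrival = 10:43 AM + 10:00 = 8:43 PM on Oct 28.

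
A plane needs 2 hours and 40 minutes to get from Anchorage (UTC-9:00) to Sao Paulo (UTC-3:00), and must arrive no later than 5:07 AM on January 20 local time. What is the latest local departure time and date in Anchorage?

8:27 PM on January 19

Target arrival in UTC: 5:07 AM + 3:00 = 8:07 AM on Jan 20.
Subtract 2 hours and 40 minutes → departure 5:27 AM UTC on Jan 20.
Anchorage is UTC−9:00: 5:27 AM − 9:00 = 8:27 PM on Jan 19.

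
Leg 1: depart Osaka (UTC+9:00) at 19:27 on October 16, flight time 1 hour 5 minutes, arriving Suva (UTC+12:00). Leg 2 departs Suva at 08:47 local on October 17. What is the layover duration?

Convert departure to UTC: 19:27 − 9:00 = 10:27 UTC on Oct 16.
Add 1 hour and 5 minutes flight time → 11:32 UTC.
Suva is UTC+12:00, so local arrival = 11:32 + 12:00 = 23:32 on Oct 16.
Layover = 08:47 − 23:32 (+1 day) = 9 hours 15 minutes.

9 hours 15 minutes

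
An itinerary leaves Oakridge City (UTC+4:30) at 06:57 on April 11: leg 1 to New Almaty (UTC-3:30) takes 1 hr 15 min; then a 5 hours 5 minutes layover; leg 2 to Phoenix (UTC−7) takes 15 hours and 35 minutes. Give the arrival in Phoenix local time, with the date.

17:22 on April 11

Convert departure to UTC: 06:57 − 4:30 = 02:27 UTC on Apr 11.
Add 1 hour and 15 minutes leg 1 → 03:42 UTC.
Add 5 hours 5 minutes layover in New Almaty → 08:47 UTC.
Add 15 hours 35 minutes leg 2 → 00:22 UTC (Apr 12).
Phoenix is UTC−7:00, so local arrival = 00:22 − 7:00 = 17:22 on Apr 11.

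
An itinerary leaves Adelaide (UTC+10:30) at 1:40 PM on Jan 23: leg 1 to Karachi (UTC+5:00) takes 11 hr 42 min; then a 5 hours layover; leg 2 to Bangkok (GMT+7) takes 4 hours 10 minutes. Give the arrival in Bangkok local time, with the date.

7:02 AM on Jan 24

Convert departure to UTC: 1:40 PM − 10:30 = 3:10 AM UTC on Jan 23.
Add 11 hours and 42 minutes leg 1 → 2:52 PM UTC.
Add 5 hours layover in Karachi → 7:52 PM UTC.
Add 4 hours and 10 minutes leg 2 → 12:02 AM UTC (Jan 24).
Bangkok is UTC+7:00, so local arrival = 12:02 AM + 7:00 = 7:02 AM on Jan 24.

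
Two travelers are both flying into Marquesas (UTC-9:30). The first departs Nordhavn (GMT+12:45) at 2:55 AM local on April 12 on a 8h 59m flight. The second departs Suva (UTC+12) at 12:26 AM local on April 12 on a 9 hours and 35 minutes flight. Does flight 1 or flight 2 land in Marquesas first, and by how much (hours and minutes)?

the second, by 1 hour 8 minutes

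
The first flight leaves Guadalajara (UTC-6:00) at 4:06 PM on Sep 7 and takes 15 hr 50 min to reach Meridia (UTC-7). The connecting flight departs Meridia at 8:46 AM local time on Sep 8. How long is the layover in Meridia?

1 hour 50 minutes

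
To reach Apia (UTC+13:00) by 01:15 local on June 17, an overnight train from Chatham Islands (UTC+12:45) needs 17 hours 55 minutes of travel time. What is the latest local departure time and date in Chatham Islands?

Target arrival in UTC: 01:15 − 13:00 = 12:15 on Jun 16.
Subtract 17 hours and 55 minutes → departure 18:20 UTC on Jun 15.
Chatham Islands is UTC+12:45: 18:20 + 12:45 = 07:05 on Jun 16.

07:05 on June 16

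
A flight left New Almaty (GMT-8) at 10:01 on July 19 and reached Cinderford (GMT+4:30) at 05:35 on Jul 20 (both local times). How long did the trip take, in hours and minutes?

7 hours 4 minutes

Departure in UTC: 10:01 + 8:00 = 18:01 on Jul 19.
Arrival in UTC: 05:35 − 4:30 = 01:05 on Jul 20.
Elapsed = 01:05 − 18:01 (+1 day) = 7 hours 4 minutes.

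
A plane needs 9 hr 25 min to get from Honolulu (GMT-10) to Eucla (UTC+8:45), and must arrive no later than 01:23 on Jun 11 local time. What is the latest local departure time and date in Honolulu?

Target arrival in UTC: 01:23 − 8:45 = 16:38 on Jun 10.
Subtract 9 hours and 25 minutes → departure 07:13 UTC on Jun 10.
Honolulu is UTC−10:00: 07:13 − 10:00 = 21:13 on Jun 9.

21:13 on June 9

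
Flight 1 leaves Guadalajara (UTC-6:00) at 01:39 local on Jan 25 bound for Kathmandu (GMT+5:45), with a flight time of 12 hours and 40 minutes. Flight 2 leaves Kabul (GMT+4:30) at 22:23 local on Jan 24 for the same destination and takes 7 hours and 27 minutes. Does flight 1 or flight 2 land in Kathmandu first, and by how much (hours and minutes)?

Flight 1 in UTC: 01:39 + 6:00 = 07:39 on Jan 25.
+12 hours 40 minutes → arrive 20:19 UTC on Jan 25.
Flight 2 in UTC: 22:23 − 4:30 = 17:53 on Jan 24.
+7 hours and 27 minutes → arrive 01:20 UTC on Jan 25.
Flight 2 lands earlier by 18 hours 59 minutes.

the second, by 18 hours 59 minutes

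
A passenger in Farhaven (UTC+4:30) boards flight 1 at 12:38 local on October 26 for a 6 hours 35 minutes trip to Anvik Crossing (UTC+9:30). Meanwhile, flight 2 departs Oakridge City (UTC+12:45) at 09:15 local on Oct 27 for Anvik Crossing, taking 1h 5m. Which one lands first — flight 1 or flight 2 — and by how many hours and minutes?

the first, by 6 hours 52 minutes

Flight 1 in UTC: 12:38 − 4:30 = 08:08 on Oct 26.
+6 hours and 35 minutes → arrive 14:43 UTC on Oct 26.
Flight 2 in UTC: 09:15 − 12:45 = 20:30 on Oct 26.
+1 hour and 5 minutes → arrive 21:35 UTC on Oct 26.
Flight 1 lands earlier by 6 hours 52 minutes.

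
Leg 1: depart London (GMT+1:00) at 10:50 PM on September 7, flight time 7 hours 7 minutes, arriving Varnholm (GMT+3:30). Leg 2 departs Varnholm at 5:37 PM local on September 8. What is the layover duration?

Convert departure to UTC: 10:50 PM − 1:00 = 9:50 PM UTC on Sep 7.
Add 7 hours 7 minutes flight time → 4:57 AM UTC (Sep 8).
Varnholm is UTC+3:30, so local arrival = 4:57 AM + 3:30 = 8:27 AM on Sep 8.
Layover = 5:37 PM − 8:27 AM = 9 hours 10 minutes.

9 hours 10 minutes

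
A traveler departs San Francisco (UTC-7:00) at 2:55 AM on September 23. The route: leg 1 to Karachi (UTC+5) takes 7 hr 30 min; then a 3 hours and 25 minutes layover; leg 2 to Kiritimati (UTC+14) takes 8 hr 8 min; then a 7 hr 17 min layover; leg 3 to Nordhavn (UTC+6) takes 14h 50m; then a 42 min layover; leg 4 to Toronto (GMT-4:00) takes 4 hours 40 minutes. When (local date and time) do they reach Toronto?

4:27 AM on Sep 25

Convert departure to UTC: 2:55 AM + 7:00 = 9:55 AM UTC on Sep 23.
Add 7 hours and 30 minutes leg 1 → 5:25 PM UTC.
Add 3 hours 25 minutes layover in Karachi → 8:50 PM UTC.
Add 8 hours and 8 minutes leg 2 → 4:58 AM UTC (Sep 24).
Add 7 hours and 17 minutes layover in Kiritimati → 12:15 PM UTC.
Add 14 hours and 50 minutes leg 3 → 3:05 AM UTC (Sep 25).
Add 42 minutes layover in Nordhavn → 3:47 AM UTC.
Add 4 hours and 40 minutes leg 4 → 8:27 AM UTC.
Toronto is UTC−4:00, so local arrival = 8:27 AM − 4:00 = 4:27 AM on Sep 25.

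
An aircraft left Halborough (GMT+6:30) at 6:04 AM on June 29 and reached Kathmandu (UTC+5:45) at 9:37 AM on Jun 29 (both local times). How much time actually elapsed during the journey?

4 hours 18 minutes

Kathmandu is 0:45 behind Halborough.
Clock-face elapsed time (ignoring zones) is 3 hours 33 minutes.
Actual elapsed = 3 hours 33 minutes + 0:45 = 4 hours 18 minutes.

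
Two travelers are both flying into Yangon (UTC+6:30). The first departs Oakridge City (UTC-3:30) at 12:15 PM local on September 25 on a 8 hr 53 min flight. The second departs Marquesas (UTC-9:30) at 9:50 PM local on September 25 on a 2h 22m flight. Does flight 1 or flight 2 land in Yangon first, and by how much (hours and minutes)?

the first, by 9 hours 4 minutes

Flight 1 in UTC: 12:15 PM + 3:30 = 3:45 PM on Sep 25.
+8 hours and 53 minutes → arrive 12:38 AM UTC on Sep 26.
Flight 2 in UTC: 9:50 PM + 9:30 = 7:20 AM on Sep 26.
+2 hours and 22 minutes → arrive 9:42 AM UTC on Sep 26.
Flight 1 lands earlier by 9 hours 4 minutes.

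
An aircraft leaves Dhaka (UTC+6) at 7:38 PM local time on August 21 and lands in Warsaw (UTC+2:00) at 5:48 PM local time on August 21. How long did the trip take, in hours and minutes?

Departure in UTC: 7:38 PM − 6:00 = 1:38 PM on Aug 21.
Arrival in UTC: 5:48 PM − 2:00 = 3:48 PM on Aug 21.
Elapsed = 3:48 PM − 1:38 PM = 2 hours 10 minutes.

2 hours 10 minutes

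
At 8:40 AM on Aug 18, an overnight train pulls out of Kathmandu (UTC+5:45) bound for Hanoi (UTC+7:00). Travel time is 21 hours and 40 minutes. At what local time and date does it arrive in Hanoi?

7:35 AM on Aug 19

Convert departure to UTC: 8:40 AM − 5:45 = 2:55 AM UTC on Aug 18.
Add 21 hours 40 minutes travel time → 12:35 AM UTC (Aug 19).
Hanoi is UTC+7:00, so local arrival = 12:35 AM + 7:00 = 7:35 AM on Aug 19.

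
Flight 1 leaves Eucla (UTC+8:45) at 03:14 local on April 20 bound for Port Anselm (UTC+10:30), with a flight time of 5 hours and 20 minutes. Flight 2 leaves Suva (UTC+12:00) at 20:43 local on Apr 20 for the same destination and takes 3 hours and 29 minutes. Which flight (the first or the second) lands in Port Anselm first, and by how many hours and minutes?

Flight 1 in UTC: 03:14 − 8:45 = 18:29 on Apr 19.
+5 hours 20 minutes → arrive 23:49 UTC on Apr 19.
Flight 2 in UTC: 20:43 − 12:00 = 08:43 on Apr 20.
+3 hours and 29 minutes → arrive 12:12 UTC on Apr 20.
Flight 1 lands earlier by 12 hours 23 minutes.

the first, by 12 hours 23 minutes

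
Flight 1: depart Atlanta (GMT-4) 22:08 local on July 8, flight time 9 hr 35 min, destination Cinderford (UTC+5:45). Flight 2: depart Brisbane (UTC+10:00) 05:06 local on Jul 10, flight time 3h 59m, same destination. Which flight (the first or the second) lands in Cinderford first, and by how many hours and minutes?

Flight 1 in UTC: 22:08 + 4:00 = 02:08 on Jul 9.
+9 hours and 35 minutes → arrive 11:43 UTC on Jul 9.
Flight 2 in UTC: 05:06 − 10:00 = 19:06 on Jul 9.
+3 hours and 59 minutes → arrive 23:05 UTC on Jul 9.
Flight 1 lands earlier by 11 hours 22 minutes.

the first, by 11 hours 22 minutes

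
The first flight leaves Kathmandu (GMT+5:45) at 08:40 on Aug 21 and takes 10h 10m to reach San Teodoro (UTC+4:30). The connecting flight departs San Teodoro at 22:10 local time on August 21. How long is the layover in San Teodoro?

4 hours 35 minutes

Convert departure to UTC: 08:40 − 5:45 = 02:55 UTC on Aug 21.
Add 10 hours and 10 minutes flight time → 13:05 UTC.
San Teodoro is UTC+4:30, so local arrival = 13:05 + 4:30 = 17:35 on Aug 21.
Layover = 22:10 − 17:35 = 4 hours 35 minutes.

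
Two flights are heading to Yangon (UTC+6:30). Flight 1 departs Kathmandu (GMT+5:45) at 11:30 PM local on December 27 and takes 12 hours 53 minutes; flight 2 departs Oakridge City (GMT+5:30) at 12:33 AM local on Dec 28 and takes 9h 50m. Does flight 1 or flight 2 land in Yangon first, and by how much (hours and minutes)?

the second, by 1 hour 45 minutes

Flight 1 in UTC: 11:30 PM − 5:45 = 5:45 PM on Dec 27.
+12 hours and 53 minutes → arrive 6:38 AM UTC on Dec 28.
Flight 2 in UTC: 12:33 AM − 5:30 = 7:03 PM on Dec 27.
+9 hours 50 minutes → arrive 4:53 AM UTC on Dec 28.
Flight 2 lands earlier by 1 hour 45 minutes.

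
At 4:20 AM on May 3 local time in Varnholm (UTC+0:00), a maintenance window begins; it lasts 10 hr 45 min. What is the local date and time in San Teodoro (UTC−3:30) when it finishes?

11:35 AM on May 3

Varnholm is at UTC+0, so start is already 4:20 AM UTC on May 3.
Add 10 hours and 45 minutes duration → 3:05 PM UTC.
San Teodoro is UTC−3:30, so local end time = 3:05 PM − 3:30 = 11:35 AM on May 3.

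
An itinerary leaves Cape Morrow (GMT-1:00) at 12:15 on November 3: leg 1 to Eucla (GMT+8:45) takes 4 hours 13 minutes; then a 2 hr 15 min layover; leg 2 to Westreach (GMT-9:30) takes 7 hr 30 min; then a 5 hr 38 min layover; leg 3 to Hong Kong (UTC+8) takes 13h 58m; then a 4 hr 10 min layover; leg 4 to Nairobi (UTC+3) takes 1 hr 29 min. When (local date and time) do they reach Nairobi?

07:28 on Nov 5

Convert departure to UTC: 12:15 + 1:00 = 13:15 UTC on Nov 3.
Add 4 hours and 13 minutes leg 1 → 17:28 UTC.
Add 2 hours 15 minutes layover in Eucla → 19:43 UTC.
Add 7 hours and 30 minutes leg 2 → 03:13 UTC (Nov 4).
Add 5 hours and 38 minutes layover in Westreach → 08:51 UTC.
Add 13 hours and 58 minutes leg 3 → 22:49 UTC.
Add 4 hours 10 minutes layover in Hong Kong → 02:59 UTC (Nov 5).
Add 1 hour 29 minutes leg 4 → 04:28 UTC.
Nairobi is UTC+3:00, so local arrival = 04:28 + 3:00 = 07:28 on Nov 5.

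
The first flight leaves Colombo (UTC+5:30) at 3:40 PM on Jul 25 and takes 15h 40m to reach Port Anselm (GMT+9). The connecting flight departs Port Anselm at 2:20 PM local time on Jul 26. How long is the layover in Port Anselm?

3 hours 30 minutes

Convert departure to UTC: 3:40 PM − 5:30 = 10:10 AM UTC on Jul 25.
Add 15 hours and 40 minutes flight time → 1:50 AM UTC (Jul 26).
Port Anselm is UTC+9:00, so local arrival = 1:50 AM + 9:00 = 10:50 AM on Jul 26.
Layover = 2:20 PM − 10:50 AM = 3 hours 30 minutes.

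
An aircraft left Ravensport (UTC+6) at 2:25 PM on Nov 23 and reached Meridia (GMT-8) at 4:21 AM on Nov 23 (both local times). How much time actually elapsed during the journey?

Departure in UTC: 2:25 PM − 6:00 = 8:25 AM on Nov 23.
Arrival in UTC: 4:21 AM + 8:00 = 12:21 PM on Nov 23.
Elapsed = 12:21 PM − 8:25 AM = 3 hours 56 minutes.

3 hours 56 minutes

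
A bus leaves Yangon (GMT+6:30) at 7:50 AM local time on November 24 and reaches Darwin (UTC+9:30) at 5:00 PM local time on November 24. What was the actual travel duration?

6 hours 10 minutes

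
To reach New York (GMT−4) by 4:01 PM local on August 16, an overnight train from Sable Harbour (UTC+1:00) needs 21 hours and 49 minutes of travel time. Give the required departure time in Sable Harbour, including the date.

11:12 PM on August 15

Target arrival in UTC: 4:01 PM + 4:00 = 8:01 PM on Aug 16.
Subtract 21 hours 49 minutes → departure 10:12 PM UTC on Aug 15.
Sable Harbour is UTC+1:00: 10:12 PM + 1:00 = 11:12 PM on Aug 15.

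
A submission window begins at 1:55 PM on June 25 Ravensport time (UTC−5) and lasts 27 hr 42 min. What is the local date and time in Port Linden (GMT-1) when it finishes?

9:37 PM on Jun 26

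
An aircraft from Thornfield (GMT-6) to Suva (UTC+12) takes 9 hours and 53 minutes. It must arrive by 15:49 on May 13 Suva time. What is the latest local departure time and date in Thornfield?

11:56 on May 12

Target arrival in UTC: 15:49 − 12:00 = 03:49 on May 13.
Subtract 9 hours 53 minutes → departure 17:56 UTC on May 12.
Thornfield is UTC−6:00: 17:56 − 6:00 = 11:56 on May 12.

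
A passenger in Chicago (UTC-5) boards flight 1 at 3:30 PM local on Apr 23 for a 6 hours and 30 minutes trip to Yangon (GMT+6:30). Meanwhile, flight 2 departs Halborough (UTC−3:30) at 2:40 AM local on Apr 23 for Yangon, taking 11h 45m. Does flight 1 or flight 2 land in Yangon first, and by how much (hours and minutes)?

the second, by 9 hours 5 minutes

Flight 1 in UTC: 3:30 PM + 5:00 = 8:30 PM on Apr 23.
+6 hours and 30 minutes → arrive 3:00 AM UTC on Apr 24.
Flight 2 in UTC: 2:40 AM + 3:30 = 6:10 AM on Apr 23.
+11 hours 45 minutes → arrive 5:55 PM UTC on Apr 23.
Flight 2 lands earlier by 9 hours 5 minutes.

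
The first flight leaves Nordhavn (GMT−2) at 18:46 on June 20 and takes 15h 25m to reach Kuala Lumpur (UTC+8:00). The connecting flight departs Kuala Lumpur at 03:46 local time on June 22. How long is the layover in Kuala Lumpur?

Convert departure to UTC: 18:46 + 2:00 = 20:46 UTC on Jun 20.
Add 15 hours and 25 minutes flight time → 12:11 UTC (Jun 21).
Kuala Lumpur is UTC+8:00, so local arrival = 12:11 + 8:00 = 20:11 on Jun 21.
Layover = 03:46 − 20:11 (+1 day) = 7 hours 35 minutes.

7 hours 35 minutes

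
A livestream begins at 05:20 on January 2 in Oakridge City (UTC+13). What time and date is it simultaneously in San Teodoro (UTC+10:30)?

02:50 on January 2

San Teodoro is 2:30 behind Oakridge City.
Shift by the zone difference: 05:20 − 2:30 = 02:50 on Jan 2 in San Teodoro.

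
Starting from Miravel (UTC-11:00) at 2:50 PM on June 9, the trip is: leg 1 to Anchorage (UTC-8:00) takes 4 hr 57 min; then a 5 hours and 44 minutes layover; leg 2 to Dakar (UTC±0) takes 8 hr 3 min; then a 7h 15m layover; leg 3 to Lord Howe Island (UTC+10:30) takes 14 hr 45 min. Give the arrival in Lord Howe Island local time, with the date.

5:04 AM on June 12

Convert departure to UTC: 2:50 PM + 11:00 = 1:50 AM UTC on Jun 10.
Add 4 hours and 57 minutes leg 1 → 6:47 AM UTC.
Add 5 hours and 44 minutes layover in Anchorage → 12:31 PM UTC.
Add 8 hours and 3 minutes leg 2 → 8:34 PM UTC.
Add 7 hours 15 minutes layover in Dakar → 3:49 AM UTC (Jun 11).
Add 14 hours 45 minutes leg 3 → 6:34 PM UTC.
Lord Howe Island is UTC+10:30, so local arrival = 6:34 PM + 10:30 = 5:04 AM on Jun 12.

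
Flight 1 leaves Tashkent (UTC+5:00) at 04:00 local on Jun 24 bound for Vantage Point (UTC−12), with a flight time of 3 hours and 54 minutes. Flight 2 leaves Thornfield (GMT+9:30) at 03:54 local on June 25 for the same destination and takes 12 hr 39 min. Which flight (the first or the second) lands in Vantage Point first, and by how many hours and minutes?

Flight 1 in UTC: 04:00 − 5:00 = 23:00 on Jun 23.
+3 hours and 54 minutes → arrive 02:54 UTC on Jun 24.
Flight 2 in UTC: 03:54 − 9:30 = 18:24 on Jun 24.
+12 hours and 39 minutes → arrive 07:03 UTC on Jun 25.
Flight 1 lands earlier by 28 hours 9 minutes.

the first, by 28 hours 9 minutes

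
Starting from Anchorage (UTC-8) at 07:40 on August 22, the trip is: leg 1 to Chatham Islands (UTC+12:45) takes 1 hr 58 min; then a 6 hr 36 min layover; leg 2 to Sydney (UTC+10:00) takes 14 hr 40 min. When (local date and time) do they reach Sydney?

Convert departure to UTC: 07:40 + 8:00 = 15:40 UTC on Aug 22.
Add 1 hour 58 minutes leg 1 → 17:38 UTC.
Add 6 hours and 36 minutes layover in Chatham Islands → 00:14 UTC (Aug 23).
Add 14 hours and 40 minutes leg 2 → 14:54 UTC.
Sydney is UTC+10:00, so local arrival = 14:54 + 10:00 = 00:54 on Aug 24.

00:54 on August 24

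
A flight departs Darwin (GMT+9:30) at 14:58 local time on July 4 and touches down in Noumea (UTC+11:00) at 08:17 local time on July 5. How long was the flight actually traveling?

15 hours 49 minutes

Noumea is 1:30 ahead of Darwin.
Clock-face elapsed time (ignoring zones) is 17 hours 19 minutes.
Actual elapsed = 17 hours 19 minutes − 1:30 = 15 hours 49 minutes.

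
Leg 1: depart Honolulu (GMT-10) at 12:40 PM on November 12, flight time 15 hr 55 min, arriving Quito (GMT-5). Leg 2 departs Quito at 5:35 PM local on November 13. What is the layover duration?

8 hours

Convert departure to UTC: 12:40 PM + 10:00 = 10:40 PM UTC on Nov 12.
Add 15 hours and 55 minutes flight time → 2:35 PM UTC (Nov 13).
Quito is UTC−5:00, so local arrival = 2:35 PM − 5:00 = 9:35 AM on Nov 13.
Layover = 5:35 PM − 9:35 AM = 8 hours.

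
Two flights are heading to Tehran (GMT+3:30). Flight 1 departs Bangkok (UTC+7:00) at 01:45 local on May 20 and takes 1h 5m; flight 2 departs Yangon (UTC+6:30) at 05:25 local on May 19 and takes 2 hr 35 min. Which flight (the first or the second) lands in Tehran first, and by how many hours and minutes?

the second, by 18 hours 20 minutes

Flight 1 in UTC: 01:45 − 7:00 = 18:45 on May 19.
+1 hour and 5 minutes → arrive 19:50 UTC on May 19.
Flight 2 in UTC: 05:25 − 6:30 = 22:55 on May 18.
+2 hours 35 minutes → arrive 01:30 UTC on May 19.
Flight 2 lands earlier by 18 hours 20 minutes.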